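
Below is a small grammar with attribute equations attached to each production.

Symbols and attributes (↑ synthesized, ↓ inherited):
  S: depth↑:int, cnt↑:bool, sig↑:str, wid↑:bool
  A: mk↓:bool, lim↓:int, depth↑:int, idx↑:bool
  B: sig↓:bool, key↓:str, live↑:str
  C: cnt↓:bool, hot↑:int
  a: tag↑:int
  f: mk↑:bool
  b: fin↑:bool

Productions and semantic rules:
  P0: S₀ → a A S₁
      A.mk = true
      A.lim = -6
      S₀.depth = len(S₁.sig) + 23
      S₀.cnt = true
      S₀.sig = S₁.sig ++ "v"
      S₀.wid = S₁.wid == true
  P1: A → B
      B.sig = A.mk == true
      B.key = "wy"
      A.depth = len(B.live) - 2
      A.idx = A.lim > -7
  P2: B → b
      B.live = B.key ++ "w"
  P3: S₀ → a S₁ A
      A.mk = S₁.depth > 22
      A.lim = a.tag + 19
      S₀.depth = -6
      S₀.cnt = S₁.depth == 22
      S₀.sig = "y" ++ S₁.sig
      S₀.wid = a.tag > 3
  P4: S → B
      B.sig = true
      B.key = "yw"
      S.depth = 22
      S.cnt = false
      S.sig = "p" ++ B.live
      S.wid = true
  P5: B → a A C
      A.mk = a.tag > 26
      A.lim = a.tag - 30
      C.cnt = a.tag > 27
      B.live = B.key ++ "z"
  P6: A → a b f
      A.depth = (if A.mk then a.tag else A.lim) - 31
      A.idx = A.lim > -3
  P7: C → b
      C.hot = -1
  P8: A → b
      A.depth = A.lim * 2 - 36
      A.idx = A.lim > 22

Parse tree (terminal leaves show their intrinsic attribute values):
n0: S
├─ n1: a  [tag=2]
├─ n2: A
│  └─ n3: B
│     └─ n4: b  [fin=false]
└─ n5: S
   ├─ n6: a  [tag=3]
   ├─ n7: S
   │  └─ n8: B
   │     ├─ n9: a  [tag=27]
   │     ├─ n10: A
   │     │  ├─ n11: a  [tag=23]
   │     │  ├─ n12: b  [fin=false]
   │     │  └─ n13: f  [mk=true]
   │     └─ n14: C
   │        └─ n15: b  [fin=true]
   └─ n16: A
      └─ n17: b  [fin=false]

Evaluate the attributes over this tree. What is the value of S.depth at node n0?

28

1. n1.tag = 2  [terminal]
2. n2.mk = true  [true]
3. n2.lim = -6  [-6]
4. n3.sig = true  [A.mk == true]
5. n3.key = "wy"  ["wy"]
6. n4.fin = false  [terminal]
7. n3.live = "wyw"  [B.key ++ "w"]
8. n2.depth = 1  [len(B.live) - 2]
9. n2.idx = true  [A.lim > -7]
10. n6.tag = 3  [terminal]
11. n8.sig = true  [true]
12. n8.key = "yw"  ["yw"]
13. n9.tag = 27  [terminal]
14. n10.mk = true  [a.tag > 26]
15. n10.lim = -3  [a.tag - 30]
16. n11.tag = 23  [terminal]
17. n12.fin = false  [terminal]
18. n13.mk = true  [terminal]
19. n10.depth = -8  [(if A.mk then a.tag else A.lim) - 31]
20. n10.idx = false  [A.lim > -3]
21. n14.cnt = false  [a.tag > 27]
22. n15.fin = true  [terminal]
23. n14.hot = -1  [-1]
24. n8.live = "ywz"  [B.key ++ "z"]
25. n7.depth = 22  [22]
26. n7.cnt = false  [false]
27. n7.sig = "pywz"  ["p" ++ B.live]
28. n7.wid = true  [true]
29. n16.mk = false  [S₁.depth > 22]
30. n16.lim = 22  [a.tag + 19]
31. n17.fin = false  [terminal]
32. n16.depth = 8  [A.lim * 2 - 36]
33. n16.idx = false  [A.lim > 22]
34. n5.depth = -6  [-6]
35. n5.cnt = true  [S₁.depth == 22]
36. n5.sig = "ypywz"  ["y" ++ S₁.sig]
37. n5.wid = false  [a.tag > 3]
38. n0.depth = 28  [len(S₁.sig) + 23]
39. n0.cnt = true  [true]
40. n0.sig = "ypywzv"  [S₁.sig ++ "v"]
41. n0.wid = false  [S₁.wid == true]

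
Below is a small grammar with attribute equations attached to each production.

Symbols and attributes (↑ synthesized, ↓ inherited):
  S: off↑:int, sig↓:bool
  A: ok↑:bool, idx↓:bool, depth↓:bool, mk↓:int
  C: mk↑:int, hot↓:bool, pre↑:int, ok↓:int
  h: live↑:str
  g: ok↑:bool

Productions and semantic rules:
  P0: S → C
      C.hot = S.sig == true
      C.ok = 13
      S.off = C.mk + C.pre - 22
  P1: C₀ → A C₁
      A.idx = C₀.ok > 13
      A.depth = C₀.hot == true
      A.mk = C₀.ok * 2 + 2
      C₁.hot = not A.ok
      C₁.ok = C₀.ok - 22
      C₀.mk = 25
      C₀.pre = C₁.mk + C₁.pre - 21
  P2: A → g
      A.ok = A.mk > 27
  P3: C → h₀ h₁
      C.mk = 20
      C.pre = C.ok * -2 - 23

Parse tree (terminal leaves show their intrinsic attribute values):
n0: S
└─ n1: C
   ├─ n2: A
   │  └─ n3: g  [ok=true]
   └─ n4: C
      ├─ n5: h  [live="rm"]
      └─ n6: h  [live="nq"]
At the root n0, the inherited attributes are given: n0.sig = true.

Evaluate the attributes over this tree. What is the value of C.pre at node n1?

-6

1. n0.sig = true  [given at root]
2. n1.hot = true  [S.sig == true]
3. n1.ok = 13  [13]
4. n2.idx = false  [C₀.ok > 13]
5. n2.depth = true  [C₀.hot == true]
6. n2.mk = 28  [C₀.ok * 2 + 2]
7. n3.ok = true  [terminal]
8. n2.ok = true  [A.mk > 27]
9. n4.hot = false  [not A.ok]
10. n4.ok = -9  [C₀.ok - 22]
11. n5.live = "rm"  [terminal]
12. n6.live = "nq"  [terminal]
13. n4.mk = 20  [20]
14. n4.pre = -5  [C.ok * -2 - 23]
15. n1.mk = 25  [25]
16. n1.pre = -6  [C₁.mk + C₁.pre - 21]
17. n0.off = -3  [C.mk + C.pre - 22]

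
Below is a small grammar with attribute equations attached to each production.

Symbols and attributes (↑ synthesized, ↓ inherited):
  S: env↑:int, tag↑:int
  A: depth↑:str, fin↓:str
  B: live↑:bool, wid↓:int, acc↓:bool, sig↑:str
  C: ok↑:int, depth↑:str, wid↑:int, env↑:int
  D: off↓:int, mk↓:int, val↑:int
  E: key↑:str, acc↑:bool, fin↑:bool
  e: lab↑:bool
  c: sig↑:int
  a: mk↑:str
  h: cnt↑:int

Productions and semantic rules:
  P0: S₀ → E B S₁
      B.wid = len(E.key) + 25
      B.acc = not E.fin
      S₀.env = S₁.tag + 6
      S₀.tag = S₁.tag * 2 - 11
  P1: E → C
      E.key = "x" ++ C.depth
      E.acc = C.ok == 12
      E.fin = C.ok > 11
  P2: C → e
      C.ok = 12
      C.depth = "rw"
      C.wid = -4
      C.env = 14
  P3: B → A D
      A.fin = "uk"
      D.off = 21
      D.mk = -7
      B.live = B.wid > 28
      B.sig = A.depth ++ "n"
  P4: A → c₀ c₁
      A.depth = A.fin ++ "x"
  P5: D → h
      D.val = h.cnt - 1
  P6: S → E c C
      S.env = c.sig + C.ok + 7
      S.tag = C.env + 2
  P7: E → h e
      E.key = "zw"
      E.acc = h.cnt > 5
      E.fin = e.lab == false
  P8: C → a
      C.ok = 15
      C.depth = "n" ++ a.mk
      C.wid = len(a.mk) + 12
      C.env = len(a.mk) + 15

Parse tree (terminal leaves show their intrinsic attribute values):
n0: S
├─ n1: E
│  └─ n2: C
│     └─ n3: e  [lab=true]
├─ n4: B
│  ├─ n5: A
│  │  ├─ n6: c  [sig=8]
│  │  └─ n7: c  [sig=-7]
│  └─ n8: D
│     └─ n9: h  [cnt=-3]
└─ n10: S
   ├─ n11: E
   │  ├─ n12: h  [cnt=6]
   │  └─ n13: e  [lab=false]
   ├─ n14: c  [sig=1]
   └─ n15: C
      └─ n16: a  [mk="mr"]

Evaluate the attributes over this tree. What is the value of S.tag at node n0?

1. n3.lab = true  [terminal]
2. n2.ok = 12  [12]
3. n2.depth = "rw"  ["rw"]
4. n2.wid = -4  [-4]
5. n2.env = 14  [14]
6. n1.key = "xrw"  ["x" ++ C.depth]
7. n1.acc = true  [C.ok == 12]
8. n1.fin = true  [C.ok > 11]
9. n4.wid = 28  [len(E.key) + 25]
10. n4.acc = false  [not E.fin]
11. n5.fin = "uk"  ["uk"]
12. n6.sig = 8  [terminal]
13. n7.sig = -7  [terminal]
14. n5.depth = "ukx"  [A.fin ++ "x"]
15. n8.off = 21  [21]
16. n8.mk = -7  [-7]
17. n9.cnt = -3  [terminal]
18. n8.val = -4  [h.cnt - 1]
19. n4.live = false  [B.wid > 28]
20. n4.sig = "ukxn"  [A.depth ++ "n"]
21. n12.cnt = 6  [terminal]
22. n13.lab = false  [terminal]
23. n11.key = "zw"  ["zw"]
24. n11.acc = true  [h.cnt > 5]
25. n11.fin = true  [e.lab == false]
26. n14.sig = 1  [terminal]
27. n16.mk = "mr"  [terminal]
28. n15.ok = 15  [15]
29. n15.depth = "nmr"  ["n" ++ a.mk]
30. n15.wid = 14  [len(a.mk) + 12]
31. n15.env = 17  [len(a.mk) + 15]
32. n10.env = 23  [c.sig + C.ok + 7]
33. n10.tag = 19  [C.env + 2]
34. n0.env = 25  [S₁.tag + 6]
35. n0.tag = 27  [S₁.tag * 2 - 11]

27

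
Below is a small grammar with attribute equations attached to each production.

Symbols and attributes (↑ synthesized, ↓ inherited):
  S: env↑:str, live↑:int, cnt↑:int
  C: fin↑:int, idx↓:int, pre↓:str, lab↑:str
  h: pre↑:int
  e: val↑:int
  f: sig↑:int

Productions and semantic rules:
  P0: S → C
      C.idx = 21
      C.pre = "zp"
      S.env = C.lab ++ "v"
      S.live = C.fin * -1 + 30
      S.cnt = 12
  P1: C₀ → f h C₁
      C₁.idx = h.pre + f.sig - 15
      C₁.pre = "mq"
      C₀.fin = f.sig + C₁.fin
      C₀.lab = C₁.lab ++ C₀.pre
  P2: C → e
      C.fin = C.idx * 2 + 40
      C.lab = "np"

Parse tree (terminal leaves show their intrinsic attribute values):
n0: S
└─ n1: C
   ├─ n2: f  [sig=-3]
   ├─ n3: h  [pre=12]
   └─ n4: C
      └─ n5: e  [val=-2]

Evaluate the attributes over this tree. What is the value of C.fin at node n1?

25

1. n1.idx = 21  [21]
2. n1.pre = "zp"  ["zp"]
3. n2.sig = -3  [terminal]
4. n3.pre = 12  [terminal]
5. n4.idx = -6  [h.pre + f.sig - 15]
6. n4.pre = "mq"  ["mq"]
7. n5.val = -2  [terminal]
8. n4.fin = 28  [C.idx * 2 + 40]
9. n4.lab = "np"  ["np"]
10. n1.fin = 25  [f.sig + C₁.fin]
11. n1.lab = "npzp"  [C₁.lab ++ C₀.pre]
12. n0.env = "npzpv"  [C.lab ++ "v"]
13. n0.live = 5  [C.fin * -1 + 30]
14. n0.cnt = 12  [12]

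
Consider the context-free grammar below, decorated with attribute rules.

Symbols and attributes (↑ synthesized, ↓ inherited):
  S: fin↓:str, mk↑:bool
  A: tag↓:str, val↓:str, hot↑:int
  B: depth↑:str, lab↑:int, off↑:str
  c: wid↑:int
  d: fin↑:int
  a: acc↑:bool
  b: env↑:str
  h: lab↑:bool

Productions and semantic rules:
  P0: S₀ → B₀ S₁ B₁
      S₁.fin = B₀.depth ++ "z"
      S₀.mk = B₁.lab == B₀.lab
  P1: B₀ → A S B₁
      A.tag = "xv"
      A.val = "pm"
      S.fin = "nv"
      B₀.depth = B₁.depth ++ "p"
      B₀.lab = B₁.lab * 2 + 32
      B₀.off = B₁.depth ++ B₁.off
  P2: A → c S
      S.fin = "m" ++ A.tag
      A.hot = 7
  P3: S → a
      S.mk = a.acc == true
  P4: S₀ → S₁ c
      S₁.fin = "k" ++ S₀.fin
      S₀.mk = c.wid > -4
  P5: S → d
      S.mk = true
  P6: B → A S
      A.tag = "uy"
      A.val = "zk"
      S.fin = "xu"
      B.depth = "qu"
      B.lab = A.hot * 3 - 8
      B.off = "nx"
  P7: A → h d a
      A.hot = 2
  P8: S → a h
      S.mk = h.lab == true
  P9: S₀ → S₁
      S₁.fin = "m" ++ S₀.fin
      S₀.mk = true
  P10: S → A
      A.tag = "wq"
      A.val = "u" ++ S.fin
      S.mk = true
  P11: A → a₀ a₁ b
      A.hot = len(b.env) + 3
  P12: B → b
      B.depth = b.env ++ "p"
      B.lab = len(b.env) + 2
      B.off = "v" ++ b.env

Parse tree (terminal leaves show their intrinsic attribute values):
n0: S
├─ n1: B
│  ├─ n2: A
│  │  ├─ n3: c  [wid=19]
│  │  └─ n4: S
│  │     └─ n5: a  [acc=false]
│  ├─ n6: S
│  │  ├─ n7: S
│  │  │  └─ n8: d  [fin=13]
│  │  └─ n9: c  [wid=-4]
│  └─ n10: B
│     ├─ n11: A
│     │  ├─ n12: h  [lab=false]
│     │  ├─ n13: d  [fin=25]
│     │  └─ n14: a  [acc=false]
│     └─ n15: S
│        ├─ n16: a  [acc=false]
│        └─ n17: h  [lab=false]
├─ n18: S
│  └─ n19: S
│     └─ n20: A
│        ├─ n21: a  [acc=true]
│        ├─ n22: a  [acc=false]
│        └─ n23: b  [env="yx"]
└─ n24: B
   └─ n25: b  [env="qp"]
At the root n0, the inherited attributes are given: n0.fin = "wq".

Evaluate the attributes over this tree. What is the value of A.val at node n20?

"umqupz"

1. n0.fin = "wq"  [given at root]
2. n2.tag = "xv"  ["xv"]
3. n2.val = "pm"  ["pm"]
4. n3.wid = 19  [terminal]
5. n4.fin = "mxv"  ["m" ++ A.tag]
6. n5.acc = false  [terminal]
7. n4.mk = false  [a.acc == true]
8. n2.hot = 7  [7]
9. n6.fin = "nv"  ["nv"]
10. n7.fin = "knv"  ["k" ++ S₀.fin]
11. n8.fin = 13  [terminal]
12. n7.mk = true  [true]
13. n9.wid = -4  [terminal]
14. n6.mk = false  [c.wid > -4]
15. n11.tag = "uy"  ["uy"]
16. n11.val = "zk"  ["zk"]
17. n12.lab = false  [terminal]
18. n13.fin = 25  [terminal]
19. n14.acc = false  [terminal]
20. n11.hot = 2  [2]
21. n15.fin = "xu"  ["xu"]
22. n16.acc = false  [terminal]
23. n17.lab = false  [terminal]
24. n15.mk = false  [h.lab == true]
25. n10.depth = "qu"  ["qu"]
26. n10.lab = -2  [A.hot * 3 - 8]
27. n10.off = "nx"  ["nx"]
28. n1.depth = "qup"  [B₁.depth ++ "p"]
29. n1.lab = 28  [B₁.lab * 2 + 32]
30. n1.off = "qunx"  [B₁.depth ++ B₁.off]
31. n18.fin = "qupz"  [B₀.depth ++ "z"]
32. n19.fin = "mqupz"  ["m" ++ S₀.fin]
33. n20.tag = "wq"  ["wq"]
34. n20.val = "umqupz"  ["u" ++ S.fin]
35. n21.acc = true  [terminal]
36. n22.acc = false  [terminal]
37. n23.env = "yx"  [terminal]
38. n20.hot = 5  [len(b.env) + 3]
39. n19.mk = true  [true]
40. n18.mk = true  [true]
41. n25.env = "qp"  [terminal]
42. n24.depth = "qpp"  [b.env ++ "p"]
43. n24.lab = 4  [len(b.env) + 2]
44. n24.off = "vqp"  ["v" ++ b.env]
45. n0.mk = false  [B₁.lab == B₀.lab]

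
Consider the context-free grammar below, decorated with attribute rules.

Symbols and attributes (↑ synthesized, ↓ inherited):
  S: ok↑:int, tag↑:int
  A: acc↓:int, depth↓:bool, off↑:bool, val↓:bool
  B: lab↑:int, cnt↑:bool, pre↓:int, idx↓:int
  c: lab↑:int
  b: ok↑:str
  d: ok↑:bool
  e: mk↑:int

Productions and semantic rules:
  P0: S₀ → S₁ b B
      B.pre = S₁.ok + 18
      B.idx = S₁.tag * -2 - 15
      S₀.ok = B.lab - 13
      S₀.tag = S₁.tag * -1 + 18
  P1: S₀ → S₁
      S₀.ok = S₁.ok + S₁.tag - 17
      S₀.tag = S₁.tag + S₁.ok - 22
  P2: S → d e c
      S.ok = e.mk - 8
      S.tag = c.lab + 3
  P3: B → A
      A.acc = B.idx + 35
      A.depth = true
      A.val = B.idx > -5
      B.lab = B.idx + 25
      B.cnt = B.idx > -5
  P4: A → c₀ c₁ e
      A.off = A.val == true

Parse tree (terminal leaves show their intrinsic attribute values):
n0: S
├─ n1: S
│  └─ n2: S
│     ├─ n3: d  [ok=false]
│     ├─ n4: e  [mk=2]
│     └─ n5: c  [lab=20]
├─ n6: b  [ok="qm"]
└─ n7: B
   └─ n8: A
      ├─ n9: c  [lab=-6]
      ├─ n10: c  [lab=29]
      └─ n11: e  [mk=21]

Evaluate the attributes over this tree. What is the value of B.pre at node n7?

1. n3.ok = false  [terminal]
2. n4.mk = 2  [terminal]
3. n5.lab = 20  [terminal]
4. n2.ok = -6  [e.mk - 8]
5. n2.tag = 23  [c.lab + 3]
6. n1.ok = 0  [S₁.ok + S₁.tag - 17]
7. n1.tag = -5  [S₁.tag + S₁.ok - 22]
8. n6.ok = "qm"  [terminal]
9. n7.pre = 18  [S₁.ok + 18]
10. n7.idx = -5  [S₁.tag * -2 - 15]
11. n8.acc = 30  [B.idx + 35]
12. n8.depth = true  [true]
13. n8.val = false  [B.idx > -5]
14. n9.lab = -6  [terminal]
15. n10.lab = 29  [terminal]
16. n11.mk = 21  [terminal]
17. n8.off = false  [A.val == true]
18. n7.lab = 20  [B.idx + 25]
19. n7.cnt = false  [B.idx > -5]
20. n0.ok = 7  [B.lab - 13]
21. n0.tag = 23  [S₁.tag * -1 + 18]

18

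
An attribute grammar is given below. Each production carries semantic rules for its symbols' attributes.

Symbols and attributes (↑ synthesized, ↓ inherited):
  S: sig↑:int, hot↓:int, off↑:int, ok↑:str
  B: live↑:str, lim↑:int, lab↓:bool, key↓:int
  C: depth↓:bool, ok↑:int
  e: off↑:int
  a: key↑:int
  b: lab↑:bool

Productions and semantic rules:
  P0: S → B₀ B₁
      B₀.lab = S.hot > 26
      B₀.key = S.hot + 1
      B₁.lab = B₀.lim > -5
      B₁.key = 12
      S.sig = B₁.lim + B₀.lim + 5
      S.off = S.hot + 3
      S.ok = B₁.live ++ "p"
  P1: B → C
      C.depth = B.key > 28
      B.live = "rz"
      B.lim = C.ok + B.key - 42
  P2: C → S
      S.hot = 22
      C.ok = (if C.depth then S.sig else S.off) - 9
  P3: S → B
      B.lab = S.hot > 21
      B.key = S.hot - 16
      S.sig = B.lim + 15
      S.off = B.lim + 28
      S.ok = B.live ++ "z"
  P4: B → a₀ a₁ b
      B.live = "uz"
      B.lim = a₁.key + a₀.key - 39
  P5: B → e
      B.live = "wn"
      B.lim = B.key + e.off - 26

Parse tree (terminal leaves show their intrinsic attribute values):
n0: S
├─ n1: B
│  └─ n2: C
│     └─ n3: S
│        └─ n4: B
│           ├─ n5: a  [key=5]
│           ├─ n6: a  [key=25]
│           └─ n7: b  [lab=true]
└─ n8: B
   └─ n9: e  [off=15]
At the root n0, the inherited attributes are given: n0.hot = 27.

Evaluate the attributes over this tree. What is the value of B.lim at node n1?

-4

1. n0.hot = 27  [given at root]
2. n1.lab = true  [S.hot > 26]
3. n1.key = 28  [S.hot + 1]
4. n2.depth = false  [B.key > 28]
5. n3.hot = 22  [22]
6. n4.lab = true  [S.hot > 21]
7. n4.key = 6  [S.hot - 16]
8. n5.key = 5  [terminal]
9. n6.key = 25  [terminal]
10. n7.lab = true  [terminal]
11. n4.live = "uz"  ["uz"]
12. n4.lim = -9  [a₁.key + a₀.key - 39]
13. n3.sig = 6  [B.lim + 15]
14. n3.off = 19  [B.lim + 28]
15. n3.ok = "uzz"  [B.live ++ "z"]
16. n2.ok = 10  [(if C.depth then S.sig else S.off) - 9]
17. n1.live = "rz"  ["rz"]
18. n1.lim = -4  [C.ok + B.key - 42]
19. n8.lab = true  [B₀.lim > -5]
20. n8.key = 12  [12]
21. n9.off = 15  [terminal]
22. n8.live = "wn"  ["wn"]
23. n8.lim = 1  [B.key + e.off - 26]
24. n0.sig = 2  [B₁.lim + B₀.lim + 5]
25. n0.off = 30  [S.hot + 3]
26. n0.ok = "wnp"  [B₁.live ++ "p"]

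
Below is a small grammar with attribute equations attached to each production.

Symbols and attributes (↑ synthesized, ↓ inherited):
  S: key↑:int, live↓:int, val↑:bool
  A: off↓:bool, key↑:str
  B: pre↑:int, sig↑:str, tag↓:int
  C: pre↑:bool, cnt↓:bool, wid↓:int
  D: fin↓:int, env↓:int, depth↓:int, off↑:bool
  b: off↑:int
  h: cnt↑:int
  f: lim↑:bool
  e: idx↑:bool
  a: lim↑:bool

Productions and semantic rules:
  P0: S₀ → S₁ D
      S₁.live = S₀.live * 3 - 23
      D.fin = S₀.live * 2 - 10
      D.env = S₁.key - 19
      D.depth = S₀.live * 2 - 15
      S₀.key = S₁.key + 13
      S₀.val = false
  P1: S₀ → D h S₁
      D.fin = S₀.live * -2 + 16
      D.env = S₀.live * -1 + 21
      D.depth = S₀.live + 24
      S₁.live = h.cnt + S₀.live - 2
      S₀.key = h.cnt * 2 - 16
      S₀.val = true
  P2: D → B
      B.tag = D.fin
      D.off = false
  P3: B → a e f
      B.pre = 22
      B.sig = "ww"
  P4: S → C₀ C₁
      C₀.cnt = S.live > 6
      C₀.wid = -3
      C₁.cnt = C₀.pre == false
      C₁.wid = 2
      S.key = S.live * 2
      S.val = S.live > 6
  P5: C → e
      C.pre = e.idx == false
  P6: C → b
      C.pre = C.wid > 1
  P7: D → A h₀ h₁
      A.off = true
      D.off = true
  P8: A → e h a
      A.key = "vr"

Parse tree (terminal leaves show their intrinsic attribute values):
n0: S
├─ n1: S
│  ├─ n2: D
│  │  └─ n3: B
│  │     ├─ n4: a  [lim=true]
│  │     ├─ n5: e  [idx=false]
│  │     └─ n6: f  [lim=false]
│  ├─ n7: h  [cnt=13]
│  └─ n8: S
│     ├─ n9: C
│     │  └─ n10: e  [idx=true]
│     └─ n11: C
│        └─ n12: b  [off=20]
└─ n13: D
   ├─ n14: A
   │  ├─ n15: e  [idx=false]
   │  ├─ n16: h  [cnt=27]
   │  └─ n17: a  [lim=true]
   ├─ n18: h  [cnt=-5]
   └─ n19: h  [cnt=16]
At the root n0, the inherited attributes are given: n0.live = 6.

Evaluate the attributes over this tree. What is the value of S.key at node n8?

1. n0.live = 6  [given at root]
2. n1.live = -5  [S₀.live * 3 - 23]
3. n2.fin = 26  [S₀.live * -2 + 16]
4. n2.env = 26  [S₀.live * -1 + 21]
5. n2.depth = 19  [S₀.live + 24]
6. n3.tag = 26  [D.fin]
7. n4.lim = true  [terminal]
8. n5.idx = false  [terminal]
9. n6.lim = false  [terminal]
10. n3.pre = 22  [22]
11. n3.sig = "ww"  ["ww"]
12. n2.off = false  [false]
13. n7.cnt = 13  [terminal]
14. n8.live = 6  [h.cnt + S₀.live - 2]
15. n9.cnt = false  [S.live > 6]
16. n9.wid = -3  [-3]
17. n10.idx = true  [terminal]
18. n9.pre = false  [e.idx == false]
19. n11.cnt = true  [C₀.pre == false]
20. n11.wid = 2  [2]
21. n12.off = 20  [terminal]
22. n11.pre = true  [C.wid > 1]
23. n8.key = 12  [S.live * 2]
24. n8.val = false  [S.live > 6]
25. n1.key = 10  [h.cnt * 2 - 16]
26. n1.val = true  [true]
27. n13.fin = 2  [S₀.live * 2 - 10]
28. n13.env = -9  [S₁.key - 19]
29. n13.depth = -3  [S₀.live * 2 - 15]
30. n14.off = true  [true]
31. n15.idx = false  [terminal]
32. n16.cnt = 27  [terminal]
33. n17.lim = true  [terminal]
34. n14.key = "vr"  ["vr"]
35. n18.cnt = -5  [terminal]
36. n19.cnt = 16  [terminal]
37. n13.off = true  [true]
38. n0.key = 23  [S₁.key + 13]
39. n0.val = false  [false]

12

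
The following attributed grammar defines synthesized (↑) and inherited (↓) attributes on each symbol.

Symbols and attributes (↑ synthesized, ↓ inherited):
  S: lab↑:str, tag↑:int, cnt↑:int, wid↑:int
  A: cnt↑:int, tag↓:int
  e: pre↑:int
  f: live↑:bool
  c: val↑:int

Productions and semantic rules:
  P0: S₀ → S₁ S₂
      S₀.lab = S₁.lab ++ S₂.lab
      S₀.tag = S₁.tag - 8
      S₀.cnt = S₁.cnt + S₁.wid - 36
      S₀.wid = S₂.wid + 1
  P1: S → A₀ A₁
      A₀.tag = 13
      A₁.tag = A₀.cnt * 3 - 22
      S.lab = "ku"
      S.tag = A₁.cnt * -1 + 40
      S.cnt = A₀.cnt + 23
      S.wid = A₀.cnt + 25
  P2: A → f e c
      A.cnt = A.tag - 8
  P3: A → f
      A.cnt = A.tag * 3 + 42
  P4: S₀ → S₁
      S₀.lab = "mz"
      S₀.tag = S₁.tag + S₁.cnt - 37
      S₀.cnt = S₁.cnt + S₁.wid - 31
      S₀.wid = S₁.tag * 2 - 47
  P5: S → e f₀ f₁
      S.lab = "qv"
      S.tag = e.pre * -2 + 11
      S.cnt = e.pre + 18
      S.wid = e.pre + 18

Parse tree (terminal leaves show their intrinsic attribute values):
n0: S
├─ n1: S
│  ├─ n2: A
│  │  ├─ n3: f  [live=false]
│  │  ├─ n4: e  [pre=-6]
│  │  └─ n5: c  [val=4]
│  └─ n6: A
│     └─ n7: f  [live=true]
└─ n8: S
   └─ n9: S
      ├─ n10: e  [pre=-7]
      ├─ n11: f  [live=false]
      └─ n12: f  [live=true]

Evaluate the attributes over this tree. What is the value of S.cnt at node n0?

1. n2.tag = 13  [13]
2. n3.live = false  [terminal]
3. n4.pre = -6  [terminal]
4. n5.val = 4  [terminal]
5. n2.cnt = 5  [A.tag - 8]
6. n6.tag = -7  [A₀.cnt * 3 - 22]
7. n7.live = true  [terminal]
8. n6.cnt = 21  [A.tag * 3 + 42]
9. n1.lab = "ku"  ["ku"]
10. n1.tag = 19  [A₁.cnt * -1 + 40]
11. n1.cnt = 28  [A₀.cnt + 23]
12. n1.wid = 30  [A₀.cnt + 25]
13. n10.pre = -7  [terminal]
14. n11.live = false  [terminal]
15. n12.live = true  [terminal]
16. n9.lab = "qv"  ["qv"]
17. n9.tag = 25  [e.pre * -2 + 11]
18. n9.cnt = 11  [e.pre + 18]
19. n9.wid = 11  [e.pre + 18]
20. n8.lab = "mz"  ["mz"]
21. n8.tag = -1  [S₁.tag + S₁.cnt - 37]
22. n8.cnt = -9  [S₁.cnt + S₁.wid - 31]
23. n8.wid = 3  [S₁.tag * 2 - 47]
24. n0.lab = "kumz"  [S₁.lab ++ S₂.lab]
25. n0.tag = 11  [S₁.tag - 8]
26. n0.cnt = 22  [S₁.cnt + S₁.wid - 36]
27. n0.wid = 4  [S₂.wid + 1]

22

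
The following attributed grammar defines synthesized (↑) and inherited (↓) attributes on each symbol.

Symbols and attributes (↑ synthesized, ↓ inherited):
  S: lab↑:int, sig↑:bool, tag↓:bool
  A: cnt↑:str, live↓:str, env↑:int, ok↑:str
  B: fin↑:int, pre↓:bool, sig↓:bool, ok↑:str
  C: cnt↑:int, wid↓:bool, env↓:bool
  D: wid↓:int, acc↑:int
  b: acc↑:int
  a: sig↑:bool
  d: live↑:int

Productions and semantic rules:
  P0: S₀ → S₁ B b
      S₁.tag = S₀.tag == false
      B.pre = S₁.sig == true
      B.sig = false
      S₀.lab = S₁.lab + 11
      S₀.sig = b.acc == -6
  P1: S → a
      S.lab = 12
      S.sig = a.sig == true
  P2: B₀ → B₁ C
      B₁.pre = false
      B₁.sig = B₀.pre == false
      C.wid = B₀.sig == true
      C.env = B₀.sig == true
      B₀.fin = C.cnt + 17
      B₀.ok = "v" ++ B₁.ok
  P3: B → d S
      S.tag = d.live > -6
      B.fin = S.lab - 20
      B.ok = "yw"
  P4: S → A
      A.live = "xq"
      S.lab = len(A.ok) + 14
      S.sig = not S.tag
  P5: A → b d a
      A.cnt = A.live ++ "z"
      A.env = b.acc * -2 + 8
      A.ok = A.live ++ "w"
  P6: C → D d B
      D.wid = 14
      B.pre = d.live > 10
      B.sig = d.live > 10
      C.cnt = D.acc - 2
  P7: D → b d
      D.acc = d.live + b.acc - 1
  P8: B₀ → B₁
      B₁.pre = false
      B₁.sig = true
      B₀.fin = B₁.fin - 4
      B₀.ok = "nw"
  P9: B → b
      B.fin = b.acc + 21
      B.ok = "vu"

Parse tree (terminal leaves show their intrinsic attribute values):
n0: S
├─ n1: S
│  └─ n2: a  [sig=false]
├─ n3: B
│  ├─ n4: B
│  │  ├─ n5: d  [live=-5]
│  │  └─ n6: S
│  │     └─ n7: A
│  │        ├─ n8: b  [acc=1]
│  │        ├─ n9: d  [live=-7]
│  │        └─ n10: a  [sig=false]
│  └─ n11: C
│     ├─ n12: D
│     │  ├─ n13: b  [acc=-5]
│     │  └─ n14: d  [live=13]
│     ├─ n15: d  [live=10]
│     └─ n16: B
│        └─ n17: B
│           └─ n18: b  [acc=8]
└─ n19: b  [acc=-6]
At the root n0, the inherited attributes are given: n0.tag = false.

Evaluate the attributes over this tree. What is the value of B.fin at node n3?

1. n0.tag = false  [given at root]
2. n1.tag = true  [S₀.tag == false]
3. n2.sig = false  [terminal]
4. n1.lab = 12  [12]
5. n1.sig = false  [a.sig == true]
6. n3.pre = false  [S₁.sig == true]
7. n3.sig = false  [false]
8. n4.pre = false  [false]
9. n4.sig = true  [B₀.pre == false]
10. n5.live = -5  [terminal]
11. n6.tag = true  [d.live > -6]
12. n7.live = "xq"  ["xq"]
13. n8.acc = 1  [terminal]
14. n9.live = -7  [terminal]
15. n10.sig = false  [terminal]
16. n7.cnt = "xqz"  [A.live ++ "z"]
17. n7.env = 6  [b.acc * -2 + 8]
18. n7.ok = "xqw"  [A.live ++ "w"]
19. n6.lab = 17  [len(A.ok) + 14]
20. n6.sig = false  [not S.tag]
21. n4.fin = -3  [S.lab - 20]
22. n4.ok = "yw"  ["yw"]
23. n11.wid = false  [B₀.sig == true]
24. n11.env = false  [B₀.sig == true]
25. n12.wid = 14  [14]
26. n13.acc = -5  [terminal]
27. n14.live = 13  [terminal]
28. n12.acc = 7  [d.live + b.acc - 1]
29. n15.live = 10  [terminal]
30. n16.pre = false  [d.live > 10]
31. n16.sig = false  [d.live > 10]
32. n17.pre = false  [false]
33. n17.sig = true  [true]
34. n18.acc = 8  [terminal]
35. n17.fin = 29  [b.acc + 21]
36. n17.ok = "vu"  ["vu"]
37. n16.fin = 25  [B₁.fin - 4]
38. n16.ok = "nw"  ["nw"]
39. n11.cnt = 5  [D.acc - 2]
40. n3.fin = 22  [C.cnt + 17]
41. n3.ok = "vyw"  ["v" ++ B₁.ok]
42. n19.acc = -6  [terminal]
43. n0.lab = 23  [S₁.lab + 11]
44. n0.sig = true  [b.acc == -6]

22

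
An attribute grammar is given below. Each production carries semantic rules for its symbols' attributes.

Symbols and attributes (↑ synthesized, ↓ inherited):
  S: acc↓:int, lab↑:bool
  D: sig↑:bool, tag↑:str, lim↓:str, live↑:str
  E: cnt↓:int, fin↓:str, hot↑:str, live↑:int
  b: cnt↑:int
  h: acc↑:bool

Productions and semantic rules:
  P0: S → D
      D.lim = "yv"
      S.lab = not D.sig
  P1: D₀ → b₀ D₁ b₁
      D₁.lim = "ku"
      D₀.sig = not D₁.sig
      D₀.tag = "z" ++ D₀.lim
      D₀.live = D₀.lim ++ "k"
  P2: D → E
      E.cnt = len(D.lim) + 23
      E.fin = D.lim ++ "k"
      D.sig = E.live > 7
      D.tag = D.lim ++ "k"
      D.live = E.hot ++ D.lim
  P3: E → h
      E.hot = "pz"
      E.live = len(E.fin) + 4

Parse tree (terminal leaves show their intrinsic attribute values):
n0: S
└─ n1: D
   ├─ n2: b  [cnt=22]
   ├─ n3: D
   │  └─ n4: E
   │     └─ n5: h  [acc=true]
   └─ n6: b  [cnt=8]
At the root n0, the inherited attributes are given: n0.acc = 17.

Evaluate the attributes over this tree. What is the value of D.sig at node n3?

1. n0.acc = 17  [given at root]
2. n1.lim = "yv"  ["yv"]
3. n2.cnt = 22  [terminal]
4. n3.lim = "ku"  ["ku"]
5. n4.cnt = 25  [len(D.lim) + 23]
6. n4.fin = "kuk"  [D.lim ++ "k"]
7. n5.acc = true  [terminal]
8. n4.hot = "pz"  ["pz"]
9. n4.live = 7  [len(E.fin) + 4]
10. n3.sig = false  [E.live > 7]
11. n3.tag = "kuk"  [D.lim ++ "k"]
12. n3.live = "pzku"  [E.hot ++ D.lim]
13. n6.cnt = 8  [terminal]
14. n1.sig = true  [not D₁.sig]
15. n1.tag = "zyv"  ["z" ++ D₀.lim]
16. n1.live = "yvk"  [D₀.lim ++ "k"]
17. n0.lab = false  [not D.sig]

false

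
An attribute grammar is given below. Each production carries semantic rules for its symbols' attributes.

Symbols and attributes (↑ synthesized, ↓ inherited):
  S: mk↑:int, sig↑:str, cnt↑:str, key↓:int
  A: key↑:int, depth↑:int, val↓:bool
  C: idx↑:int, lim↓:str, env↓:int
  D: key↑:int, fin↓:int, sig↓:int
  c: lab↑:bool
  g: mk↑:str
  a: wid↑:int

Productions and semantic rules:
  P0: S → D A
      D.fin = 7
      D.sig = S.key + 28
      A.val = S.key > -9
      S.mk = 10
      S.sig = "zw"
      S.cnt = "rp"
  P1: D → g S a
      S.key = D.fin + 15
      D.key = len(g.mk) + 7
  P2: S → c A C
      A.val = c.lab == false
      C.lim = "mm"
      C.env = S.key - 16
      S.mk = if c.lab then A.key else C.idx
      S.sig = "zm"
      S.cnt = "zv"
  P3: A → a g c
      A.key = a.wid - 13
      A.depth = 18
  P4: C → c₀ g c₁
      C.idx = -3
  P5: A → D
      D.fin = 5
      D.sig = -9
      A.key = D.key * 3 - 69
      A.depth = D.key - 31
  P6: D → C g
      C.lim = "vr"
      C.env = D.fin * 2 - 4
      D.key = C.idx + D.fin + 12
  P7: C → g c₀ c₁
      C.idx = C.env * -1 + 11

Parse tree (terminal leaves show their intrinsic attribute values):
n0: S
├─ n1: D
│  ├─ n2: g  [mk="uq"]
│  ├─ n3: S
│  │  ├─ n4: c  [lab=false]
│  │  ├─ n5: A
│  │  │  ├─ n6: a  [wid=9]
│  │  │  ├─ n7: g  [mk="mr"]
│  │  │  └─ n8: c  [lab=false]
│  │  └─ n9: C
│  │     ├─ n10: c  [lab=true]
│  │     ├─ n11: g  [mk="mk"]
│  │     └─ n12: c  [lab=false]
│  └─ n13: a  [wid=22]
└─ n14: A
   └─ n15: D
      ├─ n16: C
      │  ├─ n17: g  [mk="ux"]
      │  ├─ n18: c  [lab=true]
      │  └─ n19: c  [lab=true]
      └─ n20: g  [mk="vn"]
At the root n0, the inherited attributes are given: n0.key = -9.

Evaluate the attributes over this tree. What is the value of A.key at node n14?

-3

1. n0.key = -9  [given at root]
2. n1.fin = 7  [7]
3. n1.sig = 19  [S.key + 28]
4. n2.mk = "uq"  [terminal]
5. n3.key = 22  [D.fin + 15]
6. n4.lab = false  [terminal]
7. n5.val = true  [c.lab == false]
8. n6.wid = 9  [terminal]
9. n7.mk = "mr"  [terminal]
10. n8.lab = false  [terminal]
11. n5.key = -4  [a.wid - 13]
12. n5.depth = 18  [18]
13. n9.lim = "mm"  ["mm"]
14. n9.env = 6  [S.key - 16]
15. n10.lab = true  [terminal]
16. n11.mk = "mk"  [terminal]
17. n12.lab = false  [terminal]
18. n9.idx = -3  [-3]
19. n3.mk = -3  [if c.lab then A.key else C.idx]
20. n3.sig = "zm"  ["zm"]
21. n3.cnt = "zv"  ["zv"]
22. n13.wid = 22  [terminal]
23. n1.key = 9  [len(g.mk) + 7]
24. n14.val = false  [S.key > -9]
25. n15.fin = 5  [5]
26. n15.sig = -9  [-9]
27. n16.lim = "vr"  ["vr"]
28. n16.env = 6  [D.fin * 2 - 4]
29. n17.mk = "ux"  [terminal]
30. n18.lab = true  [terminal]
31. n19.lab = true  [terminal]
32. n16.idx = 5  [C.env * -1 + 11]
33. n20.mk = "vn"  [terminal]
34. n15.key = 22  [C.idx + D.fin + 12]
35. n14.key = -3  [D.key * 3 - 69]
36. n14.depth = -9  [D.key - 31]
37. n0.mk = 10  [10]
38. n0.sig = "zw"  ["zw"]
39. n0.cnt = "rp"  ["rp"]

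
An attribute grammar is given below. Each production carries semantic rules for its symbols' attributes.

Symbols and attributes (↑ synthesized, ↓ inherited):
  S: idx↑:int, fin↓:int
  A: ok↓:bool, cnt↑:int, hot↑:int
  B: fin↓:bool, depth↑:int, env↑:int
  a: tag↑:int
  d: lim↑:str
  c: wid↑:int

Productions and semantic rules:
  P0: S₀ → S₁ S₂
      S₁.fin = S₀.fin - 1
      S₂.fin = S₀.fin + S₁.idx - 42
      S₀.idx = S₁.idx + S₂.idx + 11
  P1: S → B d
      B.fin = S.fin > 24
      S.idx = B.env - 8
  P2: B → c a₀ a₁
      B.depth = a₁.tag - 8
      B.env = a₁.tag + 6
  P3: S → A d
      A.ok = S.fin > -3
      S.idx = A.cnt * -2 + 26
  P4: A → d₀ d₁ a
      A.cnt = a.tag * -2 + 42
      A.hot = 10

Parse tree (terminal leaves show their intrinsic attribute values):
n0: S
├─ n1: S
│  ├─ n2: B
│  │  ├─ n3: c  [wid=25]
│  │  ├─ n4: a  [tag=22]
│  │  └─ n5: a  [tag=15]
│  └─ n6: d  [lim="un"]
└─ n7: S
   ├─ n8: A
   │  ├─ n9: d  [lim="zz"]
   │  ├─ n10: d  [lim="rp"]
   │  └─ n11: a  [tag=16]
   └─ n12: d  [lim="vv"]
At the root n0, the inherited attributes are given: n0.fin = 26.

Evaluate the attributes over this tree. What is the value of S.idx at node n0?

30

1. n0.fin = 26  [given at root]
2. n1.fin = 25  [S₀.fin - 1]
3. n2.fin = true  [S.fin > 24]
4. n3.wid = 25  [terminal]
5. n4.tag = 22  [terminal]
6. n5.tag = 15  [terminal]
7. n2.depth = 7  [a₁.tag - 8]
8. n2.env = 21  [a₁.tag + 6]
9. n6.lim = "un"  [terminal]
10. n1.idx = 13  [B.env - 8]
11. n7.fin = -3  [S₀.fin + S₁.idx - 42]
12. n8.ok = false  [S.fin > -3]
13. n9.lim = "zz"  [terminal]
14. n10.lim = "rp"  [terminal]
15. n11.tag = 16  [terminal]
16. n8.cnt = 10  [a.tag * -2 + 42]
17. n8.hot = 10  [10]
18. n12.lim = "vv"  [terminal]
19. n7.idx = 6  [A.cnt * -2 + 26]
20. n0.idx = 30  [S₁.idx + S₂.idx + 11]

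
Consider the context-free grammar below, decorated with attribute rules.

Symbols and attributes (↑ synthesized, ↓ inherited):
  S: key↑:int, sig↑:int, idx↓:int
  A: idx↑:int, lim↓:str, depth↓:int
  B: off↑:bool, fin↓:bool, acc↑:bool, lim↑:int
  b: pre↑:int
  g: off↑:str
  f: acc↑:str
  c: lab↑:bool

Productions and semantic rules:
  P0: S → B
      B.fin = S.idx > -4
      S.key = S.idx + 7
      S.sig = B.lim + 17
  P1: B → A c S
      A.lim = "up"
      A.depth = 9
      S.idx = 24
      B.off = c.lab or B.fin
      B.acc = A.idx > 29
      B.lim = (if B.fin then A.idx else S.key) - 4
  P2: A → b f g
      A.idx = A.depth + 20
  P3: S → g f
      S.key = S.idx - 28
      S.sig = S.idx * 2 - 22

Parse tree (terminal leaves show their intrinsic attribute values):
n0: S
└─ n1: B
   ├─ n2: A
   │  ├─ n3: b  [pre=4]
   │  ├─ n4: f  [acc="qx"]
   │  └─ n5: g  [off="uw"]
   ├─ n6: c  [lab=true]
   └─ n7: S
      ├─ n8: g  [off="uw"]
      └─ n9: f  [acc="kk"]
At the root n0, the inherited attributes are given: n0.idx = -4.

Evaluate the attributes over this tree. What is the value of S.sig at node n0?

9

1. n0.idx = -4  [given at root]
2. n1.fin = false  [S.idx > -4]
3. n2.lim = "up"  ["up"]
4. n2.depth = 9  [9]
5. n3.pre = 4  [terminal]
6. n4.acc = "qx"  [terminal]
7. n5.off = "uw"  [terminal]
8. n2.idx = 29  [A.depth + 20]
9. n6.lab = true  [terminal]
10. n7.idx = 24  [24]
11. n8.off = "uw"  [terminal]
12. n9.acc = "kk"  [terminal]
13. n7.key = -4  [S.idx - 28]
14. n7.sig = 26  [S.idx * 2 - 22]
15. n1.off = true  [c.lab or B.fin]
16. n1.acc = false  [A.idx > 29]
17. n1.lim = -8  [(if B.fin then A.idx else S.key) - 4]
18. n0.key = 3  [S.idx + 7]
19. n0.sig = 9  [B.lim + 17]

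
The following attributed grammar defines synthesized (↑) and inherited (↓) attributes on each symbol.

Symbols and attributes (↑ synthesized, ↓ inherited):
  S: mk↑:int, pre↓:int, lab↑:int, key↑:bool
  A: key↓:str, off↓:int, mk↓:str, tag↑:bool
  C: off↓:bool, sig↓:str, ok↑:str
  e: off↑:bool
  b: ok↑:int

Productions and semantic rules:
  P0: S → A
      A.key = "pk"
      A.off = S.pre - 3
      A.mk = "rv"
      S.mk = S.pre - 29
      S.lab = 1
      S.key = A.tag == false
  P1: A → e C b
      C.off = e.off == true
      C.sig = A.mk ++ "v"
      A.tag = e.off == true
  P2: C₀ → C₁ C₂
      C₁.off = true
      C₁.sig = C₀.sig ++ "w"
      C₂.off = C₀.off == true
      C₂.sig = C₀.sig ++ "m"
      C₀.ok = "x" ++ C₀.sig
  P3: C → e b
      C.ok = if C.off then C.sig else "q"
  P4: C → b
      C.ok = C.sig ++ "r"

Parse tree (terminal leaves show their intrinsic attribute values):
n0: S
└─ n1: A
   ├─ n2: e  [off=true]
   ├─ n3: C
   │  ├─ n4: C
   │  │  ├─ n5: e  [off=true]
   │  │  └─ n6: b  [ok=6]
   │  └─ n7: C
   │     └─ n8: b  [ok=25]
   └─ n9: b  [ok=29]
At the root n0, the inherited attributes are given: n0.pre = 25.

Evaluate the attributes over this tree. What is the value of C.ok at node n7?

1. n0.pre = 25  [given at root]
2. n1.key = "pk"  ["pk"]
3. n1.off = 22  [S.pre - 3]
4. n1.mk = "rv"  ["rv"]
5. n2.off = true  [terminal]
6. n3.off = true  [e.off == true]
7. n3.sig = "rvv"  [A.mk ++ "v"]
8. n4.off = true  [true]
9. n4.sig = "rvvw"  [C₀.sig ++ "w"]
10. n5.off = true  [terminal]
11. n6.ok = 6  [terminal]
12. n4.ok = "rvvw"  [if C.off then C.sig else "q"]
13. n7.off = true  [C₀.off == true]
14. n7.sig = "rvvm"  [C₀.sig ++ "m"]
15. n8.ok = 25  [terminal]
16. n7.ok = "rvvmr"  [C.sig ++ "r"]
17. n3.ok = "xrvv"  ["x" ++ C₀.sig]
18. n9.ok = 29  [terminal]
19. n1.tag = true  [e.off == true]
20. n0.mk = -4  [S.pre - 29]
21. n0.lab = 1  [1]
22. n0.key = false  [A.tag == false]

"rvvmr"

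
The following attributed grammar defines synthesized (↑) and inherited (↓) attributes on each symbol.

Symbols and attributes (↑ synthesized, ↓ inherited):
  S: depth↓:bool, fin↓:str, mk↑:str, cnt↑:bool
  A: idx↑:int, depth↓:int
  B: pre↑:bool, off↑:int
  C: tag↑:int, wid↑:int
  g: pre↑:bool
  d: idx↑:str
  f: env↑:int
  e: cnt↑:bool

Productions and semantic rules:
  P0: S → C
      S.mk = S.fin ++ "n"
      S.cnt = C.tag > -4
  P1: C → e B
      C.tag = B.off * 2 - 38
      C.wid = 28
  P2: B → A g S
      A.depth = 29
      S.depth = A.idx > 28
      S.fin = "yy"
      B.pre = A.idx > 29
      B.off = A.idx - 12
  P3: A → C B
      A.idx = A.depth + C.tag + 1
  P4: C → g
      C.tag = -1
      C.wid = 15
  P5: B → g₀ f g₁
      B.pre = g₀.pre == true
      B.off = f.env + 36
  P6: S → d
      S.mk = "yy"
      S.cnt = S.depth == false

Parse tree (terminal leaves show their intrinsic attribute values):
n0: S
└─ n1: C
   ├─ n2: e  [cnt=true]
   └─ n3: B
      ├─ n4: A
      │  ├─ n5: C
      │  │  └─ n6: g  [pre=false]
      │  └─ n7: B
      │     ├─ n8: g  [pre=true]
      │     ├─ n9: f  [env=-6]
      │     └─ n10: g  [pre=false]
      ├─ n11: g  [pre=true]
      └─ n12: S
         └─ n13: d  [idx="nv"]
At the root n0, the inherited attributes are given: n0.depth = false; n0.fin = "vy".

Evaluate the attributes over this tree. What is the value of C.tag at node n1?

-4

1. n0.depth = false  [given at root]
2. n0.fin = "vy"  [given at root]
3. n2.cnt = true  [terminal]
4. n4.depth = 29  [29]
5. n6.pre = false  [terminal]
6. n5.tag = -1  [-1]
7. n5.wid = 15  [15]
8. n8.pre = true  [terminal]
9. n9.env = -6  [terminal]
10. n10.pre = false  [terminal]
11. n7.pre = true  [g₀.pre == true]
12. n7.off = 30  [f.env + 36]
13. n4.idx = 29  [A.depth + C.tag + 1]
14. n11.pre = true  [terminal]
15. n12.depth = true  [A.idx > 28]
16. n12.fin = "yy"  ["yy"]
17. n13.idx = "nv"  [terminal]
18. n12.mk = "yy"  ["yy"]
19. n12.cnt = false  [S.depth == false]
20. n3.pre = false  [A.idx > 29]
21. n3.off = 17  [A.idx - 12]
22. n1.tag = -4  [B.off * 2 - 38]
23. n1.wid = 28  [28]
24. n0.mk = "vyn"  [S.fin ++ "n"]
25. n0.cnt = false  [C.tag > -4]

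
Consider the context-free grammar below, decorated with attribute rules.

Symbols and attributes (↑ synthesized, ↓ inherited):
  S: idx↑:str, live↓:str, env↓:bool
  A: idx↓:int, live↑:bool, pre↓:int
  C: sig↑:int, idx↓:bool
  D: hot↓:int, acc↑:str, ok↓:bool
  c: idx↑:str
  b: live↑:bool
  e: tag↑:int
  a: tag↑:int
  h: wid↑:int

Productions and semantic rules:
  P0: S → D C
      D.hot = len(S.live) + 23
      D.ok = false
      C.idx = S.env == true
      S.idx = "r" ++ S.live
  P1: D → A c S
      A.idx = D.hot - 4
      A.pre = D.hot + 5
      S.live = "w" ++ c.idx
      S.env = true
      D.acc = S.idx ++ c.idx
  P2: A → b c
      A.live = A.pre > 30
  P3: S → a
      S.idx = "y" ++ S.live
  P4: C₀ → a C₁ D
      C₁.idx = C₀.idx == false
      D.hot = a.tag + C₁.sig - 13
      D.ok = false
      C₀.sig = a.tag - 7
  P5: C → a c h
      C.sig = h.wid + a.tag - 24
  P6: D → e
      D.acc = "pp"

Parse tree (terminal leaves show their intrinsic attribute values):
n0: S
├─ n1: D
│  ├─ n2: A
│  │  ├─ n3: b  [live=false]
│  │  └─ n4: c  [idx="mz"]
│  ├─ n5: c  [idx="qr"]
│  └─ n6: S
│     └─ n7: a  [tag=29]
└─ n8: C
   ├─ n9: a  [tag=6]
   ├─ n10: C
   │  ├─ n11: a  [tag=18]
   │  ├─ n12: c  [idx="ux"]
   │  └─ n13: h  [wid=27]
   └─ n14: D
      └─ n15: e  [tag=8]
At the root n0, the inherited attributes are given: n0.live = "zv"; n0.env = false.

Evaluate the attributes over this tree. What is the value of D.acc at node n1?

1. n0.live = "zv"  [given at root]
2. n0.env = false  [given at root]
3. n1.hot = 25  [len(S.live) + 23]
4. n1.ok = false  [false]
5. n2.idx = 21  [D.hot - 4]
6. n2.pre = 30  [D.hot + 5]
7. n3.live = false  [terminal]
8. n4.idx = "mz"  [terminal]
9. n2.live = false  [A.pre > 30]
10. n5.idx = "qr"  [terminal]
11. n6.live = "wqr"  ["w" ++ c.idx]
12. n6.env = true  [true]
13. n7.tag = 29  [terminal]
14. n6.idx = "ywqr"  ["y" ++ S.live]
15. n1.acc = "ywqrqr"  [S.idx ++ c.idx]
16. n8.idx = false  [S.env == true]
17. n9.tag = 6  [terminal]
18. n10.idx = true  [C₀.idx == false]
19. n11.tag = 18  [terminal]
20. n12.idx = "ux"  [terminal]
21. n13.wid = 27  [terminal]
22. n10.sig = 21  [h.wid + a.tag - 24]
23. n14.hot = 14  [a.tag + C₁.sig - 13]
24. n14.ok = false  [false]
25. n15.tag = 8  [terminal]
26. n14.acc = "pp"  ["pp"]
27. n8.sig = -1  [a.tag - 7]
28. n0.idx = "rzv"  ["r" ++ S.live]

"ywqrqr"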